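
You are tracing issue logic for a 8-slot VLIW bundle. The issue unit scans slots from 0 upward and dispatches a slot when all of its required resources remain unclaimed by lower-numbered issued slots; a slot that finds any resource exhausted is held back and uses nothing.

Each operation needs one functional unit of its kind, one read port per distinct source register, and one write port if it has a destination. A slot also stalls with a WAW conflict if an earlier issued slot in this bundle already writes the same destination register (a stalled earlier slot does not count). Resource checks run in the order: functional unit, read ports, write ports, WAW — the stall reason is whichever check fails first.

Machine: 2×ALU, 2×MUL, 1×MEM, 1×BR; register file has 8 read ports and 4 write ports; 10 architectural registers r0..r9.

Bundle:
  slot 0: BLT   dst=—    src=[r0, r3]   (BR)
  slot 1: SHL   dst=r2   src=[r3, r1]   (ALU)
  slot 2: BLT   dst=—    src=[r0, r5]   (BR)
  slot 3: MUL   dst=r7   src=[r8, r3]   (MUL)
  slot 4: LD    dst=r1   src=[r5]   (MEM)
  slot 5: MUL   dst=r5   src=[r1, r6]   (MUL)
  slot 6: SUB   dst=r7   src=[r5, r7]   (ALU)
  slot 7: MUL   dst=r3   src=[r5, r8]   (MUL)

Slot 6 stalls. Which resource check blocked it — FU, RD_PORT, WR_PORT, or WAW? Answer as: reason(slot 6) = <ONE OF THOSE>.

reason(slot 6) = RD_PORT

#0 BR src=r0,r3 dispatched  <A:2 Mu:2 Ld:1 B:0 rd:6 wr:4>
#1 ALU src=r3,r1 dispatched  <A:1 Mu:2 Ld:1 B:0 rd:4 wr:3>
#2 BR src=r0,r5 held:FU  <A:1 Mu:2 Ld:1 B:0 rd:4 wr:3>
#3 MUL src=r8,r3 dispatched  <A:1 Mu:1 Ld:1 B:0 rd:2 wr:2>
#4 MEM src=r5 dispatched  <A:1 Mu:1 Ld:0 B:0 rd:1 wr:1>
#5 MUL src=r1,r6 held:RD_PORT  <A:1 Mu:1 Ld:0 B:0 rd:1 wr:1>
#6 ALU src=r5,r7 held:RD_PORT  <A:1 Mu:1 Ld:0 B:0 rd:1 wr:1>
#7 MUL src=r5,r8 held:RD_PORT  <A:1 Mu:1 Ld:0 B:0 rd:1 wr:1>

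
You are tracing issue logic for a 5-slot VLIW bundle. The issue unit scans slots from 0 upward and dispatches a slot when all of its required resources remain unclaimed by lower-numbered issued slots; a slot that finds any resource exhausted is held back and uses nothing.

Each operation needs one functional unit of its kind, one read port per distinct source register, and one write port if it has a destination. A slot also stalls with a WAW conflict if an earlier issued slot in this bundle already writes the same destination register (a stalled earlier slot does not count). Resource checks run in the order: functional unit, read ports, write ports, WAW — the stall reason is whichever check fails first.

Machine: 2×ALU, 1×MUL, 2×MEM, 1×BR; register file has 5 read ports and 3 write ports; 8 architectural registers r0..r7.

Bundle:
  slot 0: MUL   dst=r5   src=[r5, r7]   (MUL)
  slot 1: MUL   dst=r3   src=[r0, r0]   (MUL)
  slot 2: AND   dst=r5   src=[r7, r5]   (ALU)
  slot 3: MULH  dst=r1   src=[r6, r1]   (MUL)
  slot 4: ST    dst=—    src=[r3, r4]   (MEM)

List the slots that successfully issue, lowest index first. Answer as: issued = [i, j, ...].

[0] MUL needs rd=2 wr=1: ok; after: ALU=2 MUL=0 MEM=2 BR=1, R=3, W=2
[1] MUL needs rd=1 wr=1: FU; after: ALU=2 MUL=0 MEM=2 BR=1, R=3, W=2
[2] ALU needs rd=2 wr=1: WAW; after: ALU=2 MUL=0 MEM=2 BR=1, R=3, W=2
[3] MUL needs rd=2 wr=1: FU; after: ALU=2 MUL=0 MEM=2 BR=1, R=3, W=2
[4] MEM needs rd=2 wr=0: ok; after: ALU=2 MUL=0 MEM=1 BR=1, R=1, W=2

issued = [0, 4]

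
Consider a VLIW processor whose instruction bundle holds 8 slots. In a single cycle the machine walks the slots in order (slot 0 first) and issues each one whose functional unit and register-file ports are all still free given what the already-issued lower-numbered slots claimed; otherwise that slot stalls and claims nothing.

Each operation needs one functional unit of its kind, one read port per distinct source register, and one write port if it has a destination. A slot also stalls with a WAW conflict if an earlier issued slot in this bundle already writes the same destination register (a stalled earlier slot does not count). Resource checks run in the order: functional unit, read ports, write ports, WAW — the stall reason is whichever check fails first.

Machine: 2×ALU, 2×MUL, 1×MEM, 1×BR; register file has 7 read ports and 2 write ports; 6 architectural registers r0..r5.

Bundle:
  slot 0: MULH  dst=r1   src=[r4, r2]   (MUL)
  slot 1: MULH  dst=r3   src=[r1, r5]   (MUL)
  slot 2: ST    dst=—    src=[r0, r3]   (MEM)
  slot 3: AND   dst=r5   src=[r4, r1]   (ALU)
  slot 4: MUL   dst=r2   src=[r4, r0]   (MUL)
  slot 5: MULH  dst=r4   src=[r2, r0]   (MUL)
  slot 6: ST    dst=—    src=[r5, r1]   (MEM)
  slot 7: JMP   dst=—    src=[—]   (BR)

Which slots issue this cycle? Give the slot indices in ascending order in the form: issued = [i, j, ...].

  0. MUL→r1 ⇒ go  {2A/1Mu/1Ld/1B | 5r 1w}
  1. MUL→r3 ⇒ go  {2A/0Mu/1Ld/1B | 3r 0w}
  2. MEM ⇒ go  {2A/0Mu/0Ld/1B | 1r 0w}
  3. ALU→r5 ⇒ no(RD_PORT)  {2A/0Mu/0Ld/1B | 1r 0w}
  4. MUL→r2 ⇒ no(FU)  {2A/0Mu/0Ld/1B | 1r 0w}
  5. MUL→r4 ⇒ no(FU)  {2A/0Mu/0Ld/1B | 1r 0w}
  6. MEM ⇒ no(FU)  {2A/0Mu/0Ld/1B | 1r 0w}
  7. BR ⇒ go  {2A/0Mu/0Ld/0B | 1r 0w}

issued = [0, 1, 2, 7]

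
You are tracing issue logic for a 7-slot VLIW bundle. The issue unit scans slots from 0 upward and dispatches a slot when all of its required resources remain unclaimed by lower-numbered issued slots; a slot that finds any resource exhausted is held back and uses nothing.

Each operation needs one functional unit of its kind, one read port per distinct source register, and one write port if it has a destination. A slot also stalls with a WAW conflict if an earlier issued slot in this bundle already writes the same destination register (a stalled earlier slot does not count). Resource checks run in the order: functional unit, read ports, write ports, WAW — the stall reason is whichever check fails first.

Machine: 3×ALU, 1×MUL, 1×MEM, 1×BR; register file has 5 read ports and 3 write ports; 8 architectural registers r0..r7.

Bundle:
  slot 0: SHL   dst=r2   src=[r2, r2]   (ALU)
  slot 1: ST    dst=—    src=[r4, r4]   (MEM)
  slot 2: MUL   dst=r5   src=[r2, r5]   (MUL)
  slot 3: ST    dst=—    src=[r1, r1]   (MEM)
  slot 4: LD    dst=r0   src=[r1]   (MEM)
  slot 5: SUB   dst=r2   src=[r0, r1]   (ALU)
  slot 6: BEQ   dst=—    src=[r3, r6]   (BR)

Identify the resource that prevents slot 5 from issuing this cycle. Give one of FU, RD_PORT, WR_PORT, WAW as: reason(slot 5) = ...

slot 0 (ALU): ISSUE — free A2,Mu1,Ld1,B1 rp4 wp2
slot 1 (MEM): ISSUE — free A2,Mu1,Ld0,B1 rp3 wp2
slot 2 (MUL): ISSUE — free A2,Mu0,Ld0,B1 rp1 wp1
slot 3 (MEM): stall FU — free A2,Mu0,Ld0,B1 rp1 wp1
slot 4 (MEM): stall FU — free A2,Mu0,Ld0,B1 rp1 wp1
slot 5 (ALU): stall RD_PORT — free A2,Mu0,Ld0,B1 rp1 wp1
slot 6 (BR): stall RD_PORT — free A2,Mu0,Ld0,B1 rp1 wp1

reason(slot 5) = RD_PORT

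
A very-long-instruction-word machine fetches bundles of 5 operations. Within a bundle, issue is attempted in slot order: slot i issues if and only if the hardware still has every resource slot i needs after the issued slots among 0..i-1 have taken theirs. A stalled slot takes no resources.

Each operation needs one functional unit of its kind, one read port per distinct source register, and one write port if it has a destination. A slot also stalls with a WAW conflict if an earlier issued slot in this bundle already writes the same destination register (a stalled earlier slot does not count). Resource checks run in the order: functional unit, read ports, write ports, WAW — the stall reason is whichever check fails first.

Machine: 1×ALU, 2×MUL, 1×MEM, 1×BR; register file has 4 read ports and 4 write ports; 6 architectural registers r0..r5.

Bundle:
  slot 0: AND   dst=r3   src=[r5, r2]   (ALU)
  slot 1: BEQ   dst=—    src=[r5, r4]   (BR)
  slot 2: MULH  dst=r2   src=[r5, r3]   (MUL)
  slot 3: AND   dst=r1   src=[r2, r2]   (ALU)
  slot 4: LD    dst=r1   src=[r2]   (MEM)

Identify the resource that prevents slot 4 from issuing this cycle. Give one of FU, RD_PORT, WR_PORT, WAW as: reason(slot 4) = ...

reason(slot 4) = RD_PORT

#0 ALU src=r5,r2 dispatched  <A:0 Mu:2 Ld:1 B:1 rd:2 wr:3>
#1 BR src=r5,r4 dispatched  <A:0 Mu:2 Ld:1 B:0 rd:0 wr:3>
#2 MUL src=r5,r3 held:RD_PORT  <A:0 Mu:2 Ld:1 B:0 rd:0 wr:3>
#3 ALU src=r2,r2 held:FU  <A:0 Mu:2 Ld:1 B:0 rd:0 wr:3>
#4 MEM src=r2 held:RD_PORT  <A:0 Mu:2 Ld:1 B:0 rd:0 wr:3>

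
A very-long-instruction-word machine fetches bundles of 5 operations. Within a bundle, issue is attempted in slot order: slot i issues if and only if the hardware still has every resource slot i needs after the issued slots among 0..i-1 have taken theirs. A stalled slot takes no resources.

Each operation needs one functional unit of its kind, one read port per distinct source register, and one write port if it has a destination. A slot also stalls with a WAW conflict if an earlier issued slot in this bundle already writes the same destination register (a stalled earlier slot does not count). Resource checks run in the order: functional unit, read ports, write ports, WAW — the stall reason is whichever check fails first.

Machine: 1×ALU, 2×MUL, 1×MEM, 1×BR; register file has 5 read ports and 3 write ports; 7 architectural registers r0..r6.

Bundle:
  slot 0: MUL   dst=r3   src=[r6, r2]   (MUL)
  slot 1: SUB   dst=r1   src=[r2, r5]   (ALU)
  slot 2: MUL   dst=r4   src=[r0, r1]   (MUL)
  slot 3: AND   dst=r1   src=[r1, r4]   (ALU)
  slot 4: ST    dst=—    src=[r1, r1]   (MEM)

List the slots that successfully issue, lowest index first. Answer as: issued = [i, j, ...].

[0] MUL needs rd=2 wr=1: ok; after: ALU=1 MUL=1 MEM=1 BR=1, R=3, W=2
[1] ALU needs rd=2 wr=1: ok; after: ALU=0 MUL=1 MEM=1 BR=1, R=1, W=1
[2] MUL needs rd=2 wr=1: RD_PORT; after: ALU=0 MUL=1 MEM=1 BR=1, R=1, W=1
[3] ALU needs rd=2 wr=1: FU; after: ALU=0 MUL=1 MEM=1 BR=1, R=1, W=1
[4] MEM needs rd=1 wr=0: ok; after: ALU=0 MUL=1 MEM=0 BR=1, R=0, W=1

issued = [0, 1, 4]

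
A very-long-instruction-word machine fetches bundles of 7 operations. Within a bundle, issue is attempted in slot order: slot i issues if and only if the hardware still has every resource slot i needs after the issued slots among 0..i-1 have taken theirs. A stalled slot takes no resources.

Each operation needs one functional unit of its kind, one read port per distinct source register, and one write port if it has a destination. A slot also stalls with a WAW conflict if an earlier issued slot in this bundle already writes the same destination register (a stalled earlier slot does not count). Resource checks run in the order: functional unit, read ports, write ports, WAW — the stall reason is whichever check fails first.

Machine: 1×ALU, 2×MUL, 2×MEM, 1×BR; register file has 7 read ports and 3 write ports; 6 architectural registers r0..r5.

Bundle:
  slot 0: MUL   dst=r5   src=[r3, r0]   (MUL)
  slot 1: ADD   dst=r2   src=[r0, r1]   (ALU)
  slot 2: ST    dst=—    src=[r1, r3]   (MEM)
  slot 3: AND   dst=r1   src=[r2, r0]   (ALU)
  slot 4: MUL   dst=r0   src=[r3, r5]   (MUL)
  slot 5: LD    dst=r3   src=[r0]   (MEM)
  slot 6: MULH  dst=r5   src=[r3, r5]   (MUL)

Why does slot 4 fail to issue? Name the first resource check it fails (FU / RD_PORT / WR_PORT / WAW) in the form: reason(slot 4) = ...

#0 MUL src=r3,r0 dispatched  <A:1 Mu:1 Ld:2 B:1 rd:5 wr:2>
#1 ALU src=r0,r1 dispatched  <A:0 Mu:1 Ld:2 B:1 rd:3 wr:1>
#2 MEM src=r1,r3 dispatched  <A:0 Mu:1 Ld:1 B:1 rd:1 wr:1>
#3 ALU src=r2,r0 held:FU  <A:0 Mu:1 Ld:1 B:1 rd:1 wr:1>
#4 MUL src=r3,r5 held:RD_PORT  <A:0 Mu:1 Ld:1 B:1 rd:1 wr:1>
#5 MEM src=r0 dispatched  <A:0 Mu:1 Ld:0 B:1 rd:0 wr:0>
#6 MUL src=r3,r5 held:RD_PORT  <A:0 Mu:1 Ld:0 B:1 rd:0 wr:0>

reason(slot 4) = RD_PORT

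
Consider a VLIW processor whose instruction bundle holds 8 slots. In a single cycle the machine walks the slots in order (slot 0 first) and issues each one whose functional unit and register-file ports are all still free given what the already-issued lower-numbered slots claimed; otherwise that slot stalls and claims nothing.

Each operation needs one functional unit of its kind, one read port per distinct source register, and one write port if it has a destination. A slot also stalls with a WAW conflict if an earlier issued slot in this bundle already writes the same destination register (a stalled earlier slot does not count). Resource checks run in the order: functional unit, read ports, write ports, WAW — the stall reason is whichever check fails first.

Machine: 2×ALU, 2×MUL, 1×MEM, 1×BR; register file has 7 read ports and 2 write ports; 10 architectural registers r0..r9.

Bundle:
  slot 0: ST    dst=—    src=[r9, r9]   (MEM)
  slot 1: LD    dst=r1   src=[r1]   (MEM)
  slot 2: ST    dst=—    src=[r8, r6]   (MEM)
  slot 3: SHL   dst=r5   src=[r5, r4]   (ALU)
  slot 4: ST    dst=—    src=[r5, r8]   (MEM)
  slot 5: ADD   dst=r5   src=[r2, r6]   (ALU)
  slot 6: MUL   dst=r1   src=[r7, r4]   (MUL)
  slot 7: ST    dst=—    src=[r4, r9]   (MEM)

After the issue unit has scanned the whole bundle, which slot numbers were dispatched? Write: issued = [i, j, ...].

slot 0 (MEM): ISSUE — free A2,Mu2,Ld0,B1 rp6 wp2
slot 1 (MEM): stall FU — free A2,Mu2,Ld0,B1 rp6 wp2
slot 2 (MEM): stall FU — free A2,Mu2,Ld0,B1 rp6 wp2
slot 3 (ALU): ISSUE — free A1,Mu2,Ld0,B1 rp4 wp1
slot 4 (MEM): stall FU — free A1,Mu2,Ld0,B1 rp4 wp1
slot 5 (ALU): stall WAW — free A1,Mu2,Ld0,B1 rp4 wp1
slot 6 (MUL): ISSUE — free A1,Mu1,Ld0,B1 rp2 wp0
slot 7 (MEM): stall FU — free A1,Mu1,Ld0,B1 rp2 wp0

issued = [0, 3, 6]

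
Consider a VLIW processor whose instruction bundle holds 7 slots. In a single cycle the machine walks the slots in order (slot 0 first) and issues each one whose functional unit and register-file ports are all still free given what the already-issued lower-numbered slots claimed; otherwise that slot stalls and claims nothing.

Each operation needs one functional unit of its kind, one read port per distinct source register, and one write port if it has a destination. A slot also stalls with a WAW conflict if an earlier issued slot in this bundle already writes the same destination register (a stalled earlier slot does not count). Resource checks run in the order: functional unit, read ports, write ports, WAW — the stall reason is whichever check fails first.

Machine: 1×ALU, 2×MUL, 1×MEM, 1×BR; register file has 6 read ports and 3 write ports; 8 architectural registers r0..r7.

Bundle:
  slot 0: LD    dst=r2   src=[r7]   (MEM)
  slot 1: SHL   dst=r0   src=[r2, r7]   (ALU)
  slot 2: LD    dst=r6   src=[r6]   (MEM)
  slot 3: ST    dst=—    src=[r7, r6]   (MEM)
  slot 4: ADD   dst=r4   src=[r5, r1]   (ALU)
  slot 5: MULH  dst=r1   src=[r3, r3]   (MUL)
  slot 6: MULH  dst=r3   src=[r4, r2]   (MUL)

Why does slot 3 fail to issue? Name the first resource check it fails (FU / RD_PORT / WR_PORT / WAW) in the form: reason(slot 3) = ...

reason(slot 3) = FU

[0] MEM needs rd=1 wr=1: ok; after: ALU=1 MUL=2 MEM=0 BR=1, R=5, W=2
[1] ALU needs rd=2 wr=1: ok; after: ALU=0 MUL=2 MEM=0 BR=1, R=3, W=1
[2] MEM needs rd=1 wr=1: FU; after: ALU=0 MUL=2 MEM=0 BR=1, R=3, W=1
[3] MEM needs rd=2 wr=0: FU; after: ALU=0 MUL=2 MEM=0 BR=1, R=3, W=1
[4] ALU needs rd=2 wr=1: FU; after: ALU=0 MUL=2 MEM=0 BR=1, R=3, W=1
[5] MUL needs rd=1 wr=1: ok; after: ALU=0 MUL=1 MEM=0 BR=1, R=2, W=0
[6] MUL needs rd=2 wr=1: WR_PORT; after: ALU=0 MUL=1 MEM=0 BR=1, R=2, W=0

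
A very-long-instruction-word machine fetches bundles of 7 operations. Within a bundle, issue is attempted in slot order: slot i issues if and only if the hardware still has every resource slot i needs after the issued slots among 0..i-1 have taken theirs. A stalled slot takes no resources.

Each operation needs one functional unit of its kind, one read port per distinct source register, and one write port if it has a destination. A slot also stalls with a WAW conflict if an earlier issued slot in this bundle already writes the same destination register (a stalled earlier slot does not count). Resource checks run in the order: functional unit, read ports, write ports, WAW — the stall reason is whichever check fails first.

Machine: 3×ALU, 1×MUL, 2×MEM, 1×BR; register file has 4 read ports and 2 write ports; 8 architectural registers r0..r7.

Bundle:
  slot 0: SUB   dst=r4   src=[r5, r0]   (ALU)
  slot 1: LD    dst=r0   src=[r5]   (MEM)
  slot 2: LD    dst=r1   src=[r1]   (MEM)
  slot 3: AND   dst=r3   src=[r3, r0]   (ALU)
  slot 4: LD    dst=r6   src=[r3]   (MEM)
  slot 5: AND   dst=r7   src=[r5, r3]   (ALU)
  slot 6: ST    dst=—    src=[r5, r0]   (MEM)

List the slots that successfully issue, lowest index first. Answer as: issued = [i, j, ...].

issued = [0, 1]

(0) want 1×ALU +2rd +1wr — yes → AL2|MU1|ME2|BR1|rd2|wr1
(1) want 1×MEM +1rd +1wr — yes → AL2|MU1|ME1|BR1|rd1|wr0
(2) want 1×MEM +1rd +1wr — WR_PORT → AL2|MU1|ME1|BR1|rd1|wr0
(3) want 1×ALU +2rd +1wr — RD_PORT → AL2|MU1|ME1|BR1|rd1|wr0
(4) want 1×MEM +1rd +1wr — WR_PORT → AL2|MU1|ME1|BR1|rd1|wr0
(5) want 1×ALU +2rd +1wr — RD_PORT → AL2|MU1|ME1|BR1|rd1|wr0
(6) want 1×MEM +2rd +0wr — RD_PORT → AL2|MU1|ME1|BR1|rd1|wr0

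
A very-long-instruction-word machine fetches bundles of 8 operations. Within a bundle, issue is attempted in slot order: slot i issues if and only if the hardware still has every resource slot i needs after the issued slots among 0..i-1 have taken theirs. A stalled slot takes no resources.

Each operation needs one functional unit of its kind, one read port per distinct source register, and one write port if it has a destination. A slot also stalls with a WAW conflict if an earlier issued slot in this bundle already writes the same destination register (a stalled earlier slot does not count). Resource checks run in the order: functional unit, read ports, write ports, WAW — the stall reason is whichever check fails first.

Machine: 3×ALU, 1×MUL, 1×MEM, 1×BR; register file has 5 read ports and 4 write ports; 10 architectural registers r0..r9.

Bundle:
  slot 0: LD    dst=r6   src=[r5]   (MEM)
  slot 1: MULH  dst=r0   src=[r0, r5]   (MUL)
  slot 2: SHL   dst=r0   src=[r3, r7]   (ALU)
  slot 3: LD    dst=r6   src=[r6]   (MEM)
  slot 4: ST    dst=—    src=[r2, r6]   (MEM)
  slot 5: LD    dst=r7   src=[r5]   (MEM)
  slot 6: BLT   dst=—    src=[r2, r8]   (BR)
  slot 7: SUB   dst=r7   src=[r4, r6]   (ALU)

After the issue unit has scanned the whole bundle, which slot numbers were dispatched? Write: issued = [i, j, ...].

issued = [0, 1, 6]

  0. MEM→r6 ⇒ go  {3A/1Mu/0Ld/1B | 4r 3w}
  1. MUL→r0 ⇒ go  {3A/0Mu/0Ld/1B | 2r 2w}
  2. ALU→r0 ⇒ no(WAW)  {3A/0Mu/0Ld/1B | 2r 2w}
  3. MEM→r6 ⇒ no(FU)  {3A/0Mu/0Ld/1B | 2r 2w}
  4. MEM ⇒ no(FU)  {3A/0Mu/0Ld/1B | 2r 2w}
  5. MEM→r7 ⇒ no(FU)  {3A/0Mu/0Ld/1B | 2r 2w}
  6. BR ⇒ go  {3A/0Mu/0Ld/0B | 0r 2w}
  7. ALU→r7 ⇒ no(RD_PORT)  {3A/0Mu/0Ld/0B | 0r 2w}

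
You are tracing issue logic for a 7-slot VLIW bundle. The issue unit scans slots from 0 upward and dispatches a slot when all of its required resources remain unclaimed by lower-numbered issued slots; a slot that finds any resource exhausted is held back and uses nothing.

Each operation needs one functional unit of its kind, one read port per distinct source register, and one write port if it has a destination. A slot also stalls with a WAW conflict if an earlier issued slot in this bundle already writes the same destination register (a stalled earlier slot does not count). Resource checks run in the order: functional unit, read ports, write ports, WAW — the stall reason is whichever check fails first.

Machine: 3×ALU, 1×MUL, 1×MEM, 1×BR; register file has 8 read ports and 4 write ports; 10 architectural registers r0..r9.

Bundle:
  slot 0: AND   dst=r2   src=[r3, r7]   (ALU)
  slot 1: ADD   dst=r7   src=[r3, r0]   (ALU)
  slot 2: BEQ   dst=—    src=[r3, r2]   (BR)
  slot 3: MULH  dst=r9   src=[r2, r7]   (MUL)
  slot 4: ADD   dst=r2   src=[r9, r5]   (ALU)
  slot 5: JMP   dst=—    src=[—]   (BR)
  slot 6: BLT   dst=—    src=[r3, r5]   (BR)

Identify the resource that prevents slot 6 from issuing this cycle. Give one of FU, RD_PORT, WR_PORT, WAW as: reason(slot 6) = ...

reason(slot 6) = FU

[0] ALU needs rd=2 wr=1: ok; after: ALU=2 MUL=1 MEM=1 BR=1, R=6, W=3
[1] ALU needs rd=2 wr=1: ok; after: ALU=1 MUL=1 MEM=1 BR=1, R=4, W=2
[2] BR needs rd=2 wr=0: ok; after: ALU=1 MUL=1 MEM=1 BR=0, R=2, W=2
[3] MUL needs rd=2 wr=1: ok; after: ALU=1 MUL=0 MEM=1 BR=0, R=0, W=1
[4] ALU needs rd=2 wr=1: RD_PORT; after: ALU=1 MUL=0 MEM=1 BR=0, R=0, W=1
[5] BR needs rd=0 wr=0: FU; after: ALU=1 MUL=0 MEM=1 BR=0, R=0, W=1
[6] BR needs rd=2 wr=0: FU; after: ALU=1 MUL=0 MEM=1 BR=0, R=0, W=1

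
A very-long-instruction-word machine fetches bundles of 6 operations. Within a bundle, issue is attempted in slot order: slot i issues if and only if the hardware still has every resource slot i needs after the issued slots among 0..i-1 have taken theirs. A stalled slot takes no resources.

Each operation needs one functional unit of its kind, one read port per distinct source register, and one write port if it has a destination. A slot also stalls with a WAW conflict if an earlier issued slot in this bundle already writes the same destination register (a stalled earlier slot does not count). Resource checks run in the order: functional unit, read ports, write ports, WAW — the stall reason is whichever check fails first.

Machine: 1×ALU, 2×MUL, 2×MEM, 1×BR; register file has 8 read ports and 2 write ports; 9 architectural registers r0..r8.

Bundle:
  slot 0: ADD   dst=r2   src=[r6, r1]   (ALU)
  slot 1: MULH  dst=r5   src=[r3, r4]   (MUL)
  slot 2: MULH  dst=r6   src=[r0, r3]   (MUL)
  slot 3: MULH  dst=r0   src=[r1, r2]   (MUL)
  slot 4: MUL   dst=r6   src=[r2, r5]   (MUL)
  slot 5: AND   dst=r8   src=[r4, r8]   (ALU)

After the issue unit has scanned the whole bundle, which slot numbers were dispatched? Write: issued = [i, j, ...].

  0. ALU→r2 ⇒ go  {0A/2Mu/2Ld/1B | 6r 1w}
  1. MUL→r5 ⇒ go  {0A/1Mu/2Ld/1B | 4r 0w}
  2. MUL→r6 ⇒ no(WR_PORT)  {0A/1Mu/2Ld/1B | 4r 0w}
  3. MUL→r0 ⇒ no(WR_PORT)  {0A/1Mu/2Ld/1B | 4r 0w}
  4. MUL→r6 ⇒ no(WR_PORT)  {0A/1Mu/2Ld/1B | 4r 0w}
  5. ALU→r8 ⇒ no(FU)  {0A/1Mu/2Ld/1B | 4r 0w}

issued = [0, 1]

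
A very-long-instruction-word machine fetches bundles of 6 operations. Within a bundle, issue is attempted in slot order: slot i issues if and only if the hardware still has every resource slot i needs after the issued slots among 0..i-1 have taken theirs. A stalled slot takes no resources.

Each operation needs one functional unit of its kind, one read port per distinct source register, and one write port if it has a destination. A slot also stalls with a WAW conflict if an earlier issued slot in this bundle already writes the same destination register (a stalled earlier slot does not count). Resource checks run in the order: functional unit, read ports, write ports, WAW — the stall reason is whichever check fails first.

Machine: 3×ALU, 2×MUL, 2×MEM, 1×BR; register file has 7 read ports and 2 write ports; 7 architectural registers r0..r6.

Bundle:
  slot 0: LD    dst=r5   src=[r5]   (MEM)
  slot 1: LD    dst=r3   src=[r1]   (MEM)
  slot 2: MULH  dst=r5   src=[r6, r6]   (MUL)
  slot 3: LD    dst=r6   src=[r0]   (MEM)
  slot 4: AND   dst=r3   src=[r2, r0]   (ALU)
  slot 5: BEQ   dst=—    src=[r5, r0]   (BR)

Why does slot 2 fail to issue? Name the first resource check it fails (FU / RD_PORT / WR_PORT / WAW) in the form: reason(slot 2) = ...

reason(slot 2) = WR_PORT

[0] MEM needs rd=1 wr=1: ok; after: ALU=3 MUL=2 MEM=1 BR=1, R=6, W=1
[1] MEM needs rd=1 wr=1: ok; after: ALU=3 MUL=2 MEM=0 BR=1, R=5, W=0
[2] MUL needs rd=1 wr=1: WR_PORT; after: ALU=3 MUL=2 MEM=0 BR=1, R=5, W=0
[3] MEM needs rd=1 wr=1: FU; after: ALU=3 MUL=2 MEM=0 BR=1, R=5, W=0
[4] ALU needs rd=2 wr=1: WR_PORT; after: ALU=3 MUL=2 MEM=0 BR=1, R=5, W=0
[5] BR needs rd=2 wr=0: ok; after: ALU=3 MUL=2 MEM=0 BR=0, R=3, W=0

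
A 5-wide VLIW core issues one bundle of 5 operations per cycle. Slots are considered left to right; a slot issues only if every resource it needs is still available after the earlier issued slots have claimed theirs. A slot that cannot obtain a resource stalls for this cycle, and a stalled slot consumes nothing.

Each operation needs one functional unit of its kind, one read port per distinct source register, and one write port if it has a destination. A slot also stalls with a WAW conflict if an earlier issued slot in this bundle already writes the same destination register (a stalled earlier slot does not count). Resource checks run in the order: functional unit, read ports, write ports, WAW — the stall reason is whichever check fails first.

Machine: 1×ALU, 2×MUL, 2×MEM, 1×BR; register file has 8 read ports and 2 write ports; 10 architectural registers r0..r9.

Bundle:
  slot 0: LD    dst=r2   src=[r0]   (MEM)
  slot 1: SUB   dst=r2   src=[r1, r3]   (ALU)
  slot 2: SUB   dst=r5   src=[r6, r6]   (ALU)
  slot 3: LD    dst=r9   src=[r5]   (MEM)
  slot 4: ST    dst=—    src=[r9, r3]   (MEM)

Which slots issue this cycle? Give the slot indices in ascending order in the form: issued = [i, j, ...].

issued = [0, 2, 4]

  0. MEM→r2 ⇒ go  {1A/2Mu/1Ld/1B | 7r 1w}
  1. ALU→r2 ⇒ no(WAW)  {1A/2Mu/1Ld/1B | 7r 1w}
  2. ALU→r5 ⇒ go  {0A/2Mu/1Ld/1B | 6r 0w}
  3. MEM→r9 ⇒ no(WR_PORT)  {0A/2Mu/1Ld/1B | 6r 0w}
  4. MEM ⇒ go  {0A/2Mu/0Ld/1B | 4r 0w}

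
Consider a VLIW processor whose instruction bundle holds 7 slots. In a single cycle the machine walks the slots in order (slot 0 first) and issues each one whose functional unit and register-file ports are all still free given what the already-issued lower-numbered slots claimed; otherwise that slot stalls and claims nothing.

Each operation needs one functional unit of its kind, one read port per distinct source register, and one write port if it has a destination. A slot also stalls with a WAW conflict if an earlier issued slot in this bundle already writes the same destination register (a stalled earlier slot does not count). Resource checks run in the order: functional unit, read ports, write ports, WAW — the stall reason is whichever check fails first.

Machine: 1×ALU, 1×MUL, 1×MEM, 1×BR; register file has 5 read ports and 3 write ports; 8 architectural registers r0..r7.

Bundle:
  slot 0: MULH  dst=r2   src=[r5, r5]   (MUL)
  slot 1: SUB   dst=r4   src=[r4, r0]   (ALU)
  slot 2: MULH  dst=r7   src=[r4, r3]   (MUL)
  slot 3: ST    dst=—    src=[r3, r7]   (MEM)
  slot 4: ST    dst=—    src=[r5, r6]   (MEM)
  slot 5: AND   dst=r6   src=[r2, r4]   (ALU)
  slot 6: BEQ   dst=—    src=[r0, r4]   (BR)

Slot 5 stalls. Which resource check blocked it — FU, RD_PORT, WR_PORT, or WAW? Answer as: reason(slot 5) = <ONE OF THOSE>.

(0) want 1×MUL +1rd +1wr — yes → AL1|MU0|ME1|BR1|rd4|wr2
(1) want 1×ALU +2rd +1wr — yes → AL0|MU0|ME1|BR1|rd2|wr1
(2) want 1×MUL +2rd +1wr — FU → AL0|MU0|ME1|BR1|rd2|wr1
(3) want 1×MEM +2rd +0wr — yes → AL0|MU0|ME0|BR1|rd0|wr1
(4) want 1×MEM +2rd +0wr — FU → AL0|MU0|ME0|BR1|rd0|wr1
(5) want 1×ALU +2rd +1wr — FU → AL0|MU0|ME0|BR1|rd0|wr1
(6) want 1×BR +2rd +0wr — RD_PORT → AL0|MU0|ME0|BR1|rd0|wr1

reason(slot 5) = FU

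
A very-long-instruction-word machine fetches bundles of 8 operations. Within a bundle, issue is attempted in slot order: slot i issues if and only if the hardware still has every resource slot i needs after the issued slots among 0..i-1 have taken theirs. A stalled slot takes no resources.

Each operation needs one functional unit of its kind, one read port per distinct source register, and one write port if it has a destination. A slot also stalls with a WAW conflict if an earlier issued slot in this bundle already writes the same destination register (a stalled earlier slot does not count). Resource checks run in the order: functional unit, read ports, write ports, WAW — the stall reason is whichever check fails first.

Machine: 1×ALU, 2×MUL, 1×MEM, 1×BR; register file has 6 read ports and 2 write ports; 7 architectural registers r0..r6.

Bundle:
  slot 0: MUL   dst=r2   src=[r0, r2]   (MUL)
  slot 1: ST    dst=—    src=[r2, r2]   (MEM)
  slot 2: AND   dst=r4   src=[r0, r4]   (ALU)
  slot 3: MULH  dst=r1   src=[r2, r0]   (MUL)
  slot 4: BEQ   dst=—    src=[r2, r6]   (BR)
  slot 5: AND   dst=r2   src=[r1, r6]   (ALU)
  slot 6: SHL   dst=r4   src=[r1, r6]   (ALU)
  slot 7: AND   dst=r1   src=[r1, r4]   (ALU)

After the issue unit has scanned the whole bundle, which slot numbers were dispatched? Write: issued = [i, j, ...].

issued = [0, 1, 2]

#0 MUL src=r0,r2 dispatched  <A:1 Mu:1 Ld:1 B:1 rd:4 wr:1>
#1 MEM src=r2,r2 dispatched  <A:1 Mu:1 Ld:0 B:1 rd:3 wr:1>
#2 ALU src=r0,r4 dispatched  <A:0 Mu:1 Ld:0 B:1 rd:1 wr:0>
#3 MUL src=r2,r0 held:RD_PORT  <A:0 Mu:1 Ld:0 B:1 rd:1 wr:0>
#4 BR src=r2,r6 held:RD_PORT  <A:0 Mu:1 Ld:0 B:1 rd:1 wr:0>
#5 ALU src=r1,r6 held:FU  <A:0 Mu:1 Ld:0 B:1 rd:1 wr:0>
#6 ALU src=r1,r6 held:FU  <A:0 Mu:1 Ld:0 B:1 rd:1 wr:0>
#7 ALU src=r1,r4 held:FU  <A:0 Mu:1 Ld:0 B:1 rd:1 wr:0>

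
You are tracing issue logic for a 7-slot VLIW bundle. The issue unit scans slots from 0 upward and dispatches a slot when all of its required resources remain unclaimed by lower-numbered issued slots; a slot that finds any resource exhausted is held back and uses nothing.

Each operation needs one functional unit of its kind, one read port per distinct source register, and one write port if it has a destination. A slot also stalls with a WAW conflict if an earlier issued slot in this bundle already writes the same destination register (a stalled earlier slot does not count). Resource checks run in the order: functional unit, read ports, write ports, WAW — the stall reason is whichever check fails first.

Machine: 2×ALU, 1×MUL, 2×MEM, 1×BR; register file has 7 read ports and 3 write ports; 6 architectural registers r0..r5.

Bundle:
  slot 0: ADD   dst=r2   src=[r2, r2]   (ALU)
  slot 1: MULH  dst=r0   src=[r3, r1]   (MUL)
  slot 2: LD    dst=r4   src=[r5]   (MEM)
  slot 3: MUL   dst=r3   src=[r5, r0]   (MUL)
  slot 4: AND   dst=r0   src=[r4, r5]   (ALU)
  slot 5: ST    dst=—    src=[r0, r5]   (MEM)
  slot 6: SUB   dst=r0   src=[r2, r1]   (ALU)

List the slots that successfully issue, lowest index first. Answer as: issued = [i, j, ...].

issued = [0, 1, 2, 5]

(0) want 1×ALU +1rd +1wr — yes → AL1|MU1|ME2|BR1|rd6|wr2
(1) want 1×MUL +2rd +1wr — yes → AL1|MU0|ME2|BR1|rd4|wr1
(2) want 1×MEM +1rd +1wr — yes → AL1|MU0|ME1|BR1|rd3|wr0
(3) want 1×MUL +2rd +1wr — FU → AL1|MU0|ME1|BR1|rd3|wr0
(4) want 1×ALU +2rd +1wr — WR_PORT → AL1|MU0|ME1|BR1|rd3|wr0
(5) want 1×MEM +2rd +0wr — yes → AL1|MU0|ME0|BR1|rd1|wr0
(6) want 1×ALU +2rd +1wr — RD_PORT → AL1|MU0|ME0|BR1|rd1|wr0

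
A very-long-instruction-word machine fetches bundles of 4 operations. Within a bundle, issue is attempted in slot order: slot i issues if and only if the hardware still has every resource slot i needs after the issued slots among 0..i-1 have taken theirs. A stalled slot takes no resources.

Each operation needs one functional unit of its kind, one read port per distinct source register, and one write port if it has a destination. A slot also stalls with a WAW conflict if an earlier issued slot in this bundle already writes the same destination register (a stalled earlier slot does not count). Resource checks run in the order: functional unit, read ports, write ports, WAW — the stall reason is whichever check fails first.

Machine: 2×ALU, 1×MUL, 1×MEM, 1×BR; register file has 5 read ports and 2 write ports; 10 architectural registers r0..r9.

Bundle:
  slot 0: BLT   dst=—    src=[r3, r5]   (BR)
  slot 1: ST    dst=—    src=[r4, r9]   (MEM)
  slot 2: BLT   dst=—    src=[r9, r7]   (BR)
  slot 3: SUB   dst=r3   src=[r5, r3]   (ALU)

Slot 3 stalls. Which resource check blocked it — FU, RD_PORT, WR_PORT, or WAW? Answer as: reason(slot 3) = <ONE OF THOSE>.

slot 0 (BR): ISSUE — free A2,Mu1,Ld1,B0 rp3 wp2
slot 1 (MEM): ISSUE — free A2,Mu1,Ld0,B0 rp1 wp2
slot 2 (BR): stall FU — free A2,Mu1,Ld0,B0 rp1 wp2
slot 3 (ALU): stall RD_PORT — free A2,Mu1,Ld0,B0 rp1 wp2

reason(slot 3) = RD_PORT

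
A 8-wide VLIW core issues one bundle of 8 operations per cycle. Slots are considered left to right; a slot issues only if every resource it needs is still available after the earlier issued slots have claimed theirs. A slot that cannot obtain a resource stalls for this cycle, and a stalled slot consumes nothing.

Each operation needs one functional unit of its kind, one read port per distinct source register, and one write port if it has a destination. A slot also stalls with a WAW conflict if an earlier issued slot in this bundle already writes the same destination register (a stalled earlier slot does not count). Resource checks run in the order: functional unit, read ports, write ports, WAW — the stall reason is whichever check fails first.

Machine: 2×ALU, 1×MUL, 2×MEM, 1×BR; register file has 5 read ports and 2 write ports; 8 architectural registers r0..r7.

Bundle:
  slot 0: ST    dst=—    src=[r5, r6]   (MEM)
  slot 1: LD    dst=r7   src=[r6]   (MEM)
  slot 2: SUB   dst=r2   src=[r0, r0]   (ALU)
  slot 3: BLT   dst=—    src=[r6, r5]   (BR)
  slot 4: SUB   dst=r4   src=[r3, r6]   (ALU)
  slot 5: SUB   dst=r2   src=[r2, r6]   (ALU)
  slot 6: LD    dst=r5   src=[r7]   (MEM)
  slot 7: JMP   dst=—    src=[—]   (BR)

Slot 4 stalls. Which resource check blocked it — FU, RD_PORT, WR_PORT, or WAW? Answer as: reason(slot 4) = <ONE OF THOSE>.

slot 0 (MEM): ISSUE — free A2,Mu1,Ld1,B1 rp3 wp2
slot 1 (MEM): ISSUE — free A2,Mu1,Ld0,B1 rp2 wp1
slot 2 (ALU): ISSUE — free A1,Mu1,Ld0,B1 rp1 wp0
slot 3 (BR): stall RD_PORT — free A1,Mu1,Ld0,B1 rp1 wp0
slot 4 (ALU): stall RD_PORT — free A1,Mu1,Ld0,B1 rp1 wp0
slot 5 (ALU): stall RD_PORT — free A1,Mu1,Ld0,B1 rp1 wp0
slot 6 (MEM): stall FU — free A1,Mu1,Ld0,B1 rp1 wp0
slot 7 (BR): ISSUE — free A1,Mu1,Ld0,B0 rp1 wp0

reason(slot 4) = RD_PORT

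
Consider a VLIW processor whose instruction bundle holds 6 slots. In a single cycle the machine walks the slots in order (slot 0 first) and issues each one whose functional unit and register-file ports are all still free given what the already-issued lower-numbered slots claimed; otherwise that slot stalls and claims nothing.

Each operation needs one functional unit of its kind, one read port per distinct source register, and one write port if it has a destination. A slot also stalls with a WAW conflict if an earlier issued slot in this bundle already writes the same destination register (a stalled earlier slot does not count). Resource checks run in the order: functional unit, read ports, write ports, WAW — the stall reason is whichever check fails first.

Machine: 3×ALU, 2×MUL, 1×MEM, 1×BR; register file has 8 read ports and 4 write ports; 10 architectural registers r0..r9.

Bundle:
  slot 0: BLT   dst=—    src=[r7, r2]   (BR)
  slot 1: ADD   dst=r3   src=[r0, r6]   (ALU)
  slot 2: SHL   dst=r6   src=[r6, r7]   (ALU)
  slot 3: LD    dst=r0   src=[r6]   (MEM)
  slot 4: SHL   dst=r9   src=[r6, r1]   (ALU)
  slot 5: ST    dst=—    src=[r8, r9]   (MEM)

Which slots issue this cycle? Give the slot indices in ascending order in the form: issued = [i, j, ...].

(0) want 1×BR +2rd +0wr — yes → AL3|MU2|ME1|BR0|rd6|wr4
(1) want 1×ALU +2rd +1wr — yes → AL2|MU2|ME1|BR0|rd4|wr3
(2) want 1×ALU +2rd +1wr — yes → AL1|MU2|ME1|BR0|rd2|wr2
(3) want 1×MEM +1rd +1wr — yes → AL1|MU2|ME0|BR0|rd1|wr1
(4) want 1×ALU +2rd +1wr — RD_PORT → AL1|MU2|ME0|BR0|rd1|wr1
(5) want 1×MEM +2rd +0wr — FU → AL1|MU2|ME0|BR0|rd1|wr1

issued = [0, 1, 2, 3]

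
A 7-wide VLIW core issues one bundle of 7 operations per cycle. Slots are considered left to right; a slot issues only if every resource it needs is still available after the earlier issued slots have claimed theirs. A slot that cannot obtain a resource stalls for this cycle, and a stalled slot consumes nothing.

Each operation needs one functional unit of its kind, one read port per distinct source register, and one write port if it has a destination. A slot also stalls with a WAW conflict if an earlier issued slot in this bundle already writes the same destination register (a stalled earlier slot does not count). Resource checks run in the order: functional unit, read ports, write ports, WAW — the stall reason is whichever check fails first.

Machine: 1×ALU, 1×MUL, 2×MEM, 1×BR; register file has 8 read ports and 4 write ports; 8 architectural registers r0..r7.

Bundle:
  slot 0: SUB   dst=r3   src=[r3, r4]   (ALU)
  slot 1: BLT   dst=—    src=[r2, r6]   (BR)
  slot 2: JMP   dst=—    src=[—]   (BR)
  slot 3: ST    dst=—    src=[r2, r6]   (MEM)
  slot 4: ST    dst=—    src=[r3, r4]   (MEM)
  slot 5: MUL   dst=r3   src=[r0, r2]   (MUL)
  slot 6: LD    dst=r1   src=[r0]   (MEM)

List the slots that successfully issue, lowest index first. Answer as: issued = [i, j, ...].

slot 0 (ALU): ISSUE — free A0,Mu1,Ld2,B1 rp6 wp3
slot 1 (BR): ISSUE — free A0,Mu1,Ld2,B0 rp4 wp3
slot 2 (BR): stall FU — free A0,Mu1,Ld2,B0 rp4 wp3
slot 3 (MEM): ISSUE — free A0,Mu1,Ld1,B0 rp2 wp3
slot 4 (MEM): ISSUE — free A0,Mu1,Ld0,B0 rp0 wp3
slot 5 (MUL): stall RD_PORT — free A0,Mu1,Ld0,B0 rp0 wp3
slot 6 (MEM): stall FU — free A0,Mu1,Ld0,B0 rp0 wp3

issued = [0, 1, 3, 4]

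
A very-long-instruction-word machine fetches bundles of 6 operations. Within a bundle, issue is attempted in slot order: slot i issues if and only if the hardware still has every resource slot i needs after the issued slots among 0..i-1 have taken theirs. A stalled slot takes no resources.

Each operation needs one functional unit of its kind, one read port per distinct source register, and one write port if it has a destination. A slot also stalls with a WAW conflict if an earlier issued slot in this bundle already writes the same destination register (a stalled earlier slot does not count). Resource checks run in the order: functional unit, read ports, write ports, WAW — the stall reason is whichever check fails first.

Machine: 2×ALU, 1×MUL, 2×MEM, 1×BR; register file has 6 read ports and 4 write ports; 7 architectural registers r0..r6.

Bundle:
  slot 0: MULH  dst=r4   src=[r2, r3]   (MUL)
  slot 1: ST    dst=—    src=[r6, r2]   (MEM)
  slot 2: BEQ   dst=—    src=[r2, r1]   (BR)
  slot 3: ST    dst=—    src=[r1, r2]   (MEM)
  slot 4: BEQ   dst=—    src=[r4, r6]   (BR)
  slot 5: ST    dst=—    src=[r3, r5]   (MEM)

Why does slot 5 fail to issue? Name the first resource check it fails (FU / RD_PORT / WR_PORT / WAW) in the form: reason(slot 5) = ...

#0 MUL src=r2,r3 dispatched  <A:2 Mu:0 Ld:2 B:1 rd:4 wr:3>
#1 MEM src=r6,r2 dispatched  <A:2 Mu:0 Ld:1 B:1 rd:2 wr:3>
#2 BR src=r2,r1 dispatched  <A:2 Mu:0 Ld:1 B:0 rd:0 wr:3>
#3 MEM src=r1,r2 held:RD_PORT  <A:2 Mu:0 Ld:1 B:0 rd:0 wr:3>
#4 BR src=r4,r6 held:FU  <A:2 Mu:0 Ld:1 B:0 rd:0 wr:3>
#5 MEM src=r3,r5 held:RD_PORT  <A:2 Mu:0 Ld:1 B:0 rd:0 wr:3>

reason(slot 5) = RD_PORT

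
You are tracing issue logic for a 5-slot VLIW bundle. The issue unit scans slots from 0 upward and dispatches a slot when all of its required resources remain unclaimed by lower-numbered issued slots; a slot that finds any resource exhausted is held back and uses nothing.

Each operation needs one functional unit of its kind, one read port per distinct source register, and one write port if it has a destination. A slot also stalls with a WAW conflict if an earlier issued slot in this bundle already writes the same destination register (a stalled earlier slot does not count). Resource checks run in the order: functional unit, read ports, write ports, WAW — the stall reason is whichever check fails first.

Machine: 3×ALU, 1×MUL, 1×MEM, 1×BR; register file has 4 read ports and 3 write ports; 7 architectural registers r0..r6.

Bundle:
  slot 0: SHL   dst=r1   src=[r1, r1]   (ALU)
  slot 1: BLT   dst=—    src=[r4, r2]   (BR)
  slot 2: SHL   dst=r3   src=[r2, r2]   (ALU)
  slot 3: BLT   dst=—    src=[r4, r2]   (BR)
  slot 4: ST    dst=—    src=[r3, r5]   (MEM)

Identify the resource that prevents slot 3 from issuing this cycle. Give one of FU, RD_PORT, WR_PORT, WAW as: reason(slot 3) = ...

  0. ALU→r1 ⇒ go  {2A/1Mu/1Ld/1B | 3r 2w}
  1. BR ⇒ go  {2A/1Mu/1Ld/0B | 1r 2w}
  2. ALU→r3 ⇒ go  {1A/1Mu/1Ld/0B | 0r 1w}
  3. BR ⇒ no(FU)  {1A/1Mu/1Ld/0B | 0r 1w}
  4. MEM ⇒ no(RD_PORT)  {1A/1Mu/1Ld/0B | 0r 1w}

reason(slot 3) = FU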